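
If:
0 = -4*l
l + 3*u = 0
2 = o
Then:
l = 0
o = 2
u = 0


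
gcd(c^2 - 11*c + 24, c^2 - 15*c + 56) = c - 8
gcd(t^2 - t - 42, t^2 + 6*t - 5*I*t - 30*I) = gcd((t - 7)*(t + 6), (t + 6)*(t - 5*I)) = t + 6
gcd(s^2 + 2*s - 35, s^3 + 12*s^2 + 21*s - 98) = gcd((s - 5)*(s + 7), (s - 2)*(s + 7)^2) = s + 7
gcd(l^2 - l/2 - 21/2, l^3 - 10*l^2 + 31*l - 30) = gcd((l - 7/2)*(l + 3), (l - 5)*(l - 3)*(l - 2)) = 1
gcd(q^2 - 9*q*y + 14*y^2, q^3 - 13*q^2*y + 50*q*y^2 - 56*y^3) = q^2 - 9*q*y + 14*y^2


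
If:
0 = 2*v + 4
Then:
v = -2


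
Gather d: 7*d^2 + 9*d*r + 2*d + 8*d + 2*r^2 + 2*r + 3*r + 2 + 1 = 7*d^2 + d*(9*r + 10) + 2*r^2 + 5*r + 3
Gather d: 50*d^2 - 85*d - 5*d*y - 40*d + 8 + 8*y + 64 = 50*d^2 + d*(-5*y - 125) + 8*y + 72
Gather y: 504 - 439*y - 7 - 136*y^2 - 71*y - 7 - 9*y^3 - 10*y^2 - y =-9*y^3 - 146*y^2 - 511*y + 490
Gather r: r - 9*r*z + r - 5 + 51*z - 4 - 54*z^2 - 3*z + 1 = r*(2 - 9*z) - 54*z^2 + 48*z - 8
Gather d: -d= -d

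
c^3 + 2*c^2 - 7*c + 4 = (c - 1)^2*(c + 4)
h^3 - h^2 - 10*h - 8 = (h - 4)*(h + 1)*(h + 2)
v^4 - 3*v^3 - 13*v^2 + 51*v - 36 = (v - 3)^2*(v - 1)*(v + 4)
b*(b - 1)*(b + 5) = b^3 + 4*b^2 - 5*b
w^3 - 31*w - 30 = (w - 6)*(w + 1)*(w + 5)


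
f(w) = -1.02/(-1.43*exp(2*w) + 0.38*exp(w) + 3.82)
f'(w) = -1.02*(2.86*exp(2*w) - 0.38*exp(w))/(-1.43*exp(2*w) + 0.38*exp(w) + 3.82)^2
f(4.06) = 0.00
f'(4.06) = -0.00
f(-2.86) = -0.27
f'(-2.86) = 0.00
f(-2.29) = -0.27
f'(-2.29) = 0.00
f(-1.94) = -0.27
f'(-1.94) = -0.00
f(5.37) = 0.00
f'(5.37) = -0.00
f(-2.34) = -0.27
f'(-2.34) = 0.00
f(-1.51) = -0.27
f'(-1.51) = -0.00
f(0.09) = -0.40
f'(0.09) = -0.48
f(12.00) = 0.00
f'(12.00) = 0.00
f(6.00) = 0.00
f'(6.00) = 0.00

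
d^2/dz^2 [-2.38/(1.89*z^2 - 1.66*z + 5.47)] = (17.003196*z^2 - 14.934024*z - 2.38*(3.78*z - 1.66)*(7.56*z - 3.32) + 49.210308)/(1.89*z^2 - 1.66*z + 5.47)^3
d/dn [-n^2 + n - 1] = 1 - 2*n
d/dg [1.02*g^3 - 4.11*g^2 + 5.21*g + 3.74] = 3.06*g^2 - 8.22*g + 5.21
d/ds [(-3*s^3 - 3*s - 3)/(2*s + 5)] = 3*(-4*s^3 - 15*s^2 - 3)/(4*s^2 + 20*s + 25)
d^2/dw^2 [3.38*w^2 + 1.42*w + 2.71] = 6.76000000000000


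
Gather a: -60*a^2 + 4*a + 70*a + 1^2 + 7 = -60*a^2 + 74*a + 8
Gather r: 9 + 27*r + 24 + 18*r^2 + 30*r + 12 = 18*r^2 + 57*r + 45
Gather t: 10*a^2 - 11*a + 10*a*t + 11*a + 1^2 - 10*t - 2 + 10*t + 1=10*a^2 + 10*a*t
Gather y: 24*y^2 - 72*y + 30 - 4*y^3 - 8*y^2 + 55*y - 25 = -4*y^3 + 16*y^2 - 17*y + 5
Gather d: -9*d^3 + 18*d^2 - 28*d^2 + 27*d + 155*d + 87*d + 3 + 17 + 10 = -9*d^3 - 10*d^2 + 269*d + 30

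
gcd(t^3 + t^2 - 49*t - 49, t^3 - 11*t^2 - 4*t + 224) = t - 7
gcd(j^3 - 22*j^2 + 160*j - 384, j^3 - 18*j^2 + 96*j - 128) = j^2 - 16*j + 64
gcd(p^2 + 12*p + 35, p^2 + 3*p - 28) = p + 7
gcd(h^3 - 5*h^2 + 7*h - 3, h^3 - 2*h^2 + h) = h^2 - 2*h + 1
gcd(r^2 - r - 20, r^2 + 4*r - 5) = 1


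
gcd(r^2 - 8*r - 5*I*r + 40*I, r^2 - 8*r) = r - 8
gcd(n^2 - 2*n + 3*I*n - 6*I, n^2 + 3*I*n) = n + 3*I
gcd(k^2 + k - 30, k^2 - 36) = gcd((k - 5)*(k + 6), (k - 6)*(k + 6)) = k + 6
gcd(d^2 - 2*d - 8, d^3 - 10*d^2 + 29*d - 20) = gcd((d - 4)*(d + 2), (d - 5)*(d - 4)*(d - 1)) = d - 4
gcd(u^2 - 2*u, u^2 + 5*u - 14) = u - 2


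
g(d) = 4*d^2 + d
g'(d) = 8*d + 1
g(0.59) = 1.98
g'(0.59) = 5.72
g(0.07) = 0.09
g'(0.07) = 1.56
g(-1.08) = 3.59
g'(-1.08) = -7.64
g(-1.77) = 10.76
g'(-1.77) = -13.16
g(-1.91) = 12.68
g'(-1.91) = -14.28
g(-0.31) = 0.07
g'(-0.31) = -1.48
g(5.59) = 130.58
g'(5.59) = 45.72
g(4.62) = 90.00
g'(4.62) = 37.96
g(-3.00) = 33.00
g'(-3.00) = -23.00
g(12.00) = 588.00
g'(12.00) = 97.00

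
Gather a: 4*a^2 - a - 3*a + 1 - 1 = 4*a^2 - 4*a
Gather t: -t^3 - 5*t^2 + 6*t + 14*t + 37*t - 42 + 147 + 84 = -t^3 - 5*t^2 + 57*t + 189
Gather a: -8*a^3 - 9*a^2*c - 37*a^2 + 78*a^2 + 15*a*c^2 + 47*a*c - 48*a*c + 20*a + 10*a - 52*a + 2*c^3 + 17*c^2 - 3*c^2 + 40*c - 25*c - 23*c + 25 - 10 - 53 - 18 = -8*a^3 + a^2*(41 - 9*c) + a*(15*c^2 - c - 22) + 2*c^3 + 14*c^2 - 8*c - 56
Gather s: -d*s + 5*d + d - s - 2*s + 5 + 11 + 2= 6*d + s*(-d - 3) + 18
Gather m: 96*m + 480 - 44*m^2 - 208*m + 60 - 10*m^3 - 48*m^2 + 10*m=-10*m^3 - 92*m^2 - 102*m + 540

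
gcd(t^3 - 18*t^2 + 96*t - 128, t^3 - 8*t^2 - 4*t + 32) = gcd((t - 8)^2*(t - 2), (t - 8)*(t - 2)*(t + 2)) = t^2 - 10*t + 16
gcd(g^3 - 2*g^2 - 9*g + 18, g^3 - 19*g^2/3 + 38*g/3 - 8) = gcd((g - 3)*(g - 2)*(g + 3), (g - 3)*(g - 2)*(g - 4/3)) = g^2 - 5*g + 6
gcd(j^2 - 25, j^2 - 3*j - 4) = 1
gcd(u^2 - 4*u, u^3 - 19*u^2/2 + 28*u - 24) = u - 4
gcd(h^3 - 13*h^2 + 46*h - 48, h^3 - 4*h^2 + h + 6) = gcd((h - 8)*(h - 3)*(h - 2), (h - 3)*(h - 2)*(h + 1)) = h^2 - 5*h + 6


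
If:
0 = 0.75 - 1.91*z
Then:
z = 0.39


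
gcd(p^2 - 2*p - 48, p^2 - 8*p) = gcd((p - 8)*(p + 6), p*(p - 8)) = p - 8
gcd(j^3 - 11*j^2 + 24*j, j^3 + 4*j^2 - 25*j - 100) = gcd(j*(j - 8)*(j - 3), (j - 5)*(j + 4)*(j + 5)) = 1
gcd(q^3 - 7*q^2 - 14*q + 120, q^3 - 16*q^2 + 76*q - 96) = q - 6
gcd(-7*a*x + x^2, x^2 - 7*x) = x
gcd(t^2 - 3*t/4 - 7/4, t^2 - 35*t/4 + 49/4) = t - 7/4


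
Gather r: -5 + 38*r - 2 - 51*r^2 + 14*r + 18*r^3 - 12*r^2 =18*r^3 - 63*r^2 + 52*r - 7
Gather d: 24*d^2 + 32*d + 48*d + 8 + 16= 24*d^2 + 80*d + 24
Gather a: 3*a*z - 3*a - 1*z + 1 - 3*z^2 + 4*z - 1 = a*(3*z - 3) - 3*z^2 + 3*z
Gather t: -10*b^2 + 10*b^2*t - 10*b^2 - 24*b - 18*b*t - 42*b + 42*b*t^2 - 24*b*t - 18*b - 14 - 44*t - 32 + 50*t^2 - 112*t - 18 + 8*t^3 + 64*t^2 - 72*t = -20*b^2 - 84*b + 8*t^3 + t^2*(42*b + 114) + t*(10*b^2 - 42*b - 228) - 64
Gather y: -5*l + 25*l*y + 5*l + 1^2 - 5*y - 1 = y*(25*l - 5)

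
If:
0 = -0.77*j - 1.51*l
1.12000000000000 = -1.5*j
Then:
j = -0.75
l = 0.38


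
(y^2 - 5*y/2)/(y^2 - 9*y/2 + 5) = y/(y - 2)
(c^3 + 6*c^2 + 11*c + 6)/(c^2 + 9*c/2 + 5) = 2*(c^2 + 4*c + 3)/(2*c + 5)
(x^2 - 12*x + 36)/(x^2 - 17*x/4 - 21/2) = 4*(x - 6)/(4*x + 7)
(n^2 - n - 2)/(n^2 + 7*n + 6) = (n - 2)/(n + 6)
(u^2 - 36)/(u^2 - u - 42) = (u - 6)/(u - 7)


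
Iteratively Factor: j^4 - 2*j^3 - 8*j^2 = (j + 2)*(j^3 - 4*j^2) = j*(j + 2)*(j^2 - 4*j) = j*(j - 4)*(j + 2)*(j)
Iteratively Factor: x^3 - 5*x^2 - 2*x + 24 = (x - 3)*(x^2 - 2*x - 8) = (x - 4)*(x - 3)*(x + 2)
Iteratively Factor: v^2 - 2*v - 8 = (v + 2)*(v - 4)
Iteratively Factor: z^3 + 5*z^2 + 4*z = (z + 4)*(z^2 + z) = z*(z + 4)*(z + 1)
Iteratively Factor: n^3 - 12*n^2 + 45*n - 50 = (n - 2)*(n^2 - 10*n + 25) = (n - 5)*(n - 2)*(n - 5)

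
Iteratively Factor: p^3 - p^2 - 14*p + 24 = (p - 2)*(p^2 + p - 12) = (p - 2)*(p + 4)*(p - 3)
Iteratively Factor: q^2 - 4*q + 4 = (q - 2)*(q - 2)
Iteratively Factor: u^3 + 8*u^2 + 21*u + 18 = (u + 3)*(u^2 + 5*u + 6) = (u + 3)^2*(u + 2)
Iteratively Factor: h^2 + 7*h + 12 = (h + 3)*(h + 4)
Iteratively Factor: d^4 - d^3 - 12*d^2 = (d)*(d^3 - d^2 - 12*d) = d^2*(d^2 - d - 12) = d^2*(d + 3)*(d - 4)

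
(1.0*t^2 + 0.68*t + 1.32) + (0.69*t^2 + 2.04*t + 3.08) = 1.69*t^2 + 2.72*t + 4.4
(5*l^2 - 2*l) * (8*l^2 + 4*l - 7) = 40*l^4 + 4*l^3 - 43*l^2 + 14*l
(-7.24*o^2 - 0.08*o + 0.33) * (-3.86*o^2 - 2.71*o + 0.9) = 27.9464*o^4 + 19.9292*o^3 - 7.573*o^2 - 0.9663*o + 0.297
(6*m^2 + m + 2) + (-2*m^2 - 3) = 4*m^2 + m - 1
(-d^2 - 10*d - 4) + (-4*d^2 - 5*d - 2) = -5*d^2 - 15*d - 6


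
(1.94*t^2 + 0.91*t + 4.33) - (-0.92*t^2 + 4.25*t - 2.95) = 2.86*t^2 - 3.34*t + 7.28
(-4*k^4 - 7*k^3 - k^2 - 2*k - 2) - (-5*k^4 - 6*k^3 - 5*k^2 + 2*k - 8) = k^4 - k^3 + 4*k^2 - 4*k + 6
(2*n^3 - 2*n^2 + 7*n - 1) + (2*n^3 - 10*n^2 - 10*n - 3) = 4*n^3 - 12*n^2 - 3*n - 4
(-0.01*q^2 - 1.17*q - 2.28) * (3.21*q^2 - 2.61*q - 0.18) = -0.0321*q^4 - 3.7296*q^3 - 4.2633*q^2 + 6.1614*q + 0.4104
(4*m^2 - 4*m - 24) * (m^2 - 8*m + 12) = 4*m^4 - 36*m^3 + 56*m^2 + 144*m - 288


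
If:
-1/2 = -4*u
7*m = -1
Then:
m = -1/7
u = 1/8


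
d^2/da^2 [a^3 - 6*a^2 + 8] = 6*a - 12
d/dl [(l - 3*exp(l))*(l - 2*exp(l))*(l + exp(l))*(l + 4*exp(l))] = 4*l^3 - 30*l^2*exp(2*l) + 30*l*exp(3*l) - 30*l*exp(2*l) + 96*exp(4*l) + 10*exp(3*l)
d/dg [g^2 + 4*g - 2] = 2*g + 4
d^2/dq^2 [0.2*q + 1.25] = 0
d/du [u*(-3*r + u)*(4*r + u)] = -12*r^2 + 2*r*u + 3*u^2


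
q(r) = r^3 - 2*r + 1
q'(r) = 3*r^2 - 2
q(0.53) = 0.09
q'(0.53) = -1.16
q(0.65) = -0.03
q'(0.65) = -0.73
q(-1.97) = -2.71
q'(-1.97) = 9.64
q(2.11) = 6.17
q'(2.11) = 11.36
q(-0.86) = 2.08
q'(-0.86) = 0.22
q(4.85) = 105.38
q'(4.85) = 68.57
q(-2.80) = -15.35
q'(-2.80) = 21.52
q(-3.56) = -37.00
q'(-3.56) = 36.02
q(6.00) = 205.00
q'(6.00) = 106.00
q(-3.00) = -20.00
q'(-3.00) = 25.00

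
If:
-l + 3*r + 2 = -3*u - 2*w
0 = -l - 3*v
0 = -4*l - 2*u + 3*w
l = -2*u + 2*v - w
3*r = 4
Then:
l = 144/77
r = 4/3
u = -162/77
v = -48/77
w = 12/11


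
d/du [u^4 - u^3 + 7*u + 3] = 4*u^3 - 3*u^2 + 7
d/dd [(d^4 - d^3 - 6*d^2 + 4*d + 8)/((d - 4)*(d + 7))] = 2*(d^5 + 4*d^4 - 59*d^3 + 31*d^2 + 160*d - 68)/(d^4 + 6*d^3 - 47*d^2 - 168*d + 784)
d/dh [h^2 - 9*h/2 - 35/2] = 2*h - 9/2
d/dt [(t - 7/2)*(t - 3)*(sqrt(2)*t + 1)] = 3*sqrt(2)*t^2 - 13*sqrt(2)*t + 2*t - 13/2 + 21*sqrt(2)/2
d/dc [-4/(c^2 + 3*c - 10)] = 4*(2*c + 3)/(c^2 + 3*c - 10)^2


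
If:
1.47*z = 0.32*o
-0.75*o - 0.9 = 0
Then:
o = -1.20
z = -0.26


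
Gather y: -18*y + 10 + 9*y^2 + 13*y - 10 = 9*y^2 - 5*y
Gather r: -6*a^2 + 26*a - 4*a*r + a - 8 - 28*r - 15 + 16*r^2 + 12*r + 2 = -6*a^2 + 27*a + 16*r^2 + r*(-4*a - 16) - 21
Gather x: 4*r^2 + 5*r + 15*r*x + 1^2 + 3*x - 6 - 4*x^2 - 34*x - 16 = 4*r^2 + 5*r - 4*x^2 + x*(15*r - 31) - 21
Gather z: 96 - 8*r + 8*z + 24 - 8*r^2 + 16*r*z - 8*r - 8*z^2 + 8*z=-8*r^2 - 16*r - 8*z^2 + z*(16*r + 16) + 120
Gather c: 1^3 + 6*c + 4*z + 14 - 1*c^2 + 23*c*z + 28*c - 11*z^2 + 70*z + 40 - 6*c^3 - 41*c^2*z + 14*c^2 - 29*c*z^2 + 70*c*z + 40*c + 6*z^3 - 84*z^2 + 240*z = -6*c^3 + c^2*(13 - 41*z) + c*(-29*z^2 + 93*z + 74) + 6*z^3 - 95*z^2 + 314*z + 55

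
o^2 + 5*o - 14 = (o - 2)*(o + 7)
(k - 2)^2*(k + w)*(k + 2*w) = k^4 + 3*k^3*w - 4*k^3 + 2*k^2*w^2 - 12*k^2*w + 4*k^2 - 8*k*w^2 + 12*k*w + 8*w^2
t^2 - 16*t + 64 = (t - 8)^2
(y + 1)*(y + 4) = y^2 + 5*y + 4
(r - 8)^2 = r^2 - 16*r + 64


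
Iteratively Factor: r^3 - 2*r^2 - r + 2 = (r - 2)*(r^2 - 1) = (r - 2)*(r + 1)*(r - 1)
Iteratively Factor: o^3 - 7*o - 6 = (o + 1)*(o^2 - o - 6) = (o - 3)*(o + 1)*(o + 2)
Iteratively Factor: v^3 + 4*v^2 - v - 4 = (v - 1)*(v^2 + 5*v + 4) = (v - 1)*(v + 4)*(v + 1)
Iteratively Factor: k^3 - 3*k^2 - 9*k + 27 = (k + 3)*(k^2 - 6*k + 9) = (k - 3)*(k + 3)*(k - 3)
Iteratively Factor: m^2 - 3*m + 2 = (m - 1)*(m - 2)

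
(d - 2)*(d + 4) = d^2 + 2*d - 8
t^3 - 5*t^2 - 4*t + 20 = (t - 5)*(t - 2)*(t + 2)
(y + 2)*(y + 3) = y^2 + 5*y + 6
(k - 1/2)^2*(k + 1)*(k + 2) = k^4 + 2*k^3 - 3*k^2/4 - 5*k/4 + 1/2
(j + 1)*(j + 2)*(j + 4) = j^3 + 7*j^2 + 14*j + 8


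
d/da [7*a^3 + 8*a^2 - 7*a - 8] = 21*a^2 + 16*a - 7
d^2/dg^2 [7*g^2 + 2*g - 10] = 14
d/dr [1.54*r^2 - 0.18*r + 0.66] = 3.08*r - 0.18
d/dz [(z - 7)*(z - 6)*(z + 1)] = 3*z^2 - 24*z + 29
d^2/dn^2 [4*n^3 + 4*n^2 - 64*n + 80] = 24*n + 8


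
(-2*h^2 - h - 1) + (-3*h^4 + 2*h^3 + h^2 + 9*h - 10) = -3*h^4 + 2*h^3 - h^2 + 8*h - 11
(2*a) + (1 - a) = a + 1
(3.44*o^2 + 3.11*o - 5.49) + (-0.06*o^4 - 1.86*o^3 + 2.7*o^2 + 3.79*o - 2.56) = -0.06*o^4 - 1.86*o^3 + 6.14*o^2 + 6.9*o - 8.05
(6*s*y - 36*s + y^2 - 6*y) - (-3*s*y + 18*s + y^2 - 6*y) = 9*s*y - 54*s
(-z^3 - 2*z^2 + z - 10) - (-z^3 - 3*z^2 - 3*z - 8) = z^2 + 4*z - 2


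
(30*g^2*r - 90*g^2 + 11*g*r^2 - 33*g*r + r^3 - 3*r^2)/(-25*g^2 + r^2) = (6*g*r - 18*g + r^2 - 3*r)/(-5*g + r)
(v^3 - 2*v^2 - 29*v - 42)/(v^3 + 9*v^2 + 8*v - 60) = (v^3 - 2*v^2 - 29*v - 42)/(v^3 + 9*v^2 + 8*v - 60)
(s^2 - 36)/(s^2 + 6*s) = (s - 6)/s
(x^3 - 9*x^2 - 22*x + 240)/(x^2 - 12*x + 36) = (x^2 - 3*x - 40)/(x - 6)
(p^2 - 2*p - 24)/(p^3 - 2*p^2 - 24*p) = 1/p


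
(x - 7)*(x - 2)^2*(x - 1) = x^4 - 12*x^3 + 43*x^2 - 60*x + 28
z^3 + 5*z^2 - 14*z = z*(z - 2)*(z + 7)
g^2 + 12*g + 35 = (g + 5)*(g + 7)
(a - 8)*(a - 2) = a^2 - 10*a + 16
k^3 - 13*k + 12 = (k - 3)*(k - 1)*(k + 4)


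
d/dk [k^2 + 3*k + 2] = 2*k + 3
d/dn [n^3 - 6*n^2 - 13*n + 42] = 3*n^2 - 12*n - 13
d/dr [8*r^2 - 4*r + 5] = 16*r - 4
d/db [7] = 0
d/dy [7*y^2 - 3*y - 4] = 14*y - 3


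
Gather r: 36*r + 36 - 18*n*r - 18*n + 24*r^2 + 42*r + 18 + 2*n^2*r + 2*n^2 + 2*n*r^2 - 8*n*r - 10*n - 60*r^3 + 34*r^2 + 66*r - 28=2*n^2 - 28*n - 60*r^3 + r^2*(2*n + 58) + r*(2*n^2 - 26*n + 144) + 26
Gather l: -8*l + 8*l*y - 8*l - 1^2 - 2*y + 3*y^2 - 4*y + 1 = l*(8*y - 16) + 3*y^2 - 6*y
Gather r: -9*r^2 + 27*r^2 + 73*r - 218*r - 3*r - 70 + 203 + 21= 18*r^2 - 148*r + 154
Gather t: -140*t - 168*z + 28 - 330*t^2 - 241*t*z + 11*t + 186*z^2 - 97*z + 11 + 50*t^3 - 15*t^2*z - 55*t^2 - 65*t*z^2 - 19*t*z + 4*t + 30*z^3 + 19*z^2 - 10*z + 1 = 50*t^3 + t^2*(-15*z - 385) + t*(-65*z^2 - 260*z - 125) + 30*z^3 + 205*z^2 - 275*z + 40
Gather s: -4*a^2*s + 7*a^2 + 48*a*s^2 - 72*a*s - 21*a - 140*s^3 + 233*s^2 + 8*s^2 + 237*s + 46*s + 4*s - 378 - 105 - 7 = 7*a^2 - 21*a - 140*s^3 + s^2*(48*a + 241) + s*(-4*a^2 - 72*a + 287) - 490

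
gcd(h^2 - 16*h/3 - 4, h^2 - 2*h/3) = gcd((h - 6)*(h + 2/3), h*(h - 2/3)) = 1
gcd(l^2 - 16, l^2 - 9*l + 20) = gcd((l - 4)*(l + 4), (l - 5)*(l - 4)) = l - 4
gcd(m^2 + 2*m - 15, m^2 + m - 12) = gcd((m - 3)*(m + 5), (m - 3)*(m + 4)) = m - 3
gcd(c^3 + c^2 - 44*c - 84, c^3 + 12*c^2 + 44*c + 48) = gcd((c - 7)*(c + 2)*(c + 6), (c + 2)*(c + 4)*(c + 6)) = c^2 + 8*c + 12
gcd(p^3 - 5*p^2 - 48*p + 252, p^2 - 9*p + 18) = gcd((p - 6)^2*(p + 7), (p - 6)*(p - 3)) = p - 6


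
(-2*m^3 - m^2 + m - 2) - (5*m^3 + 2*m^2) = -7*m^3 - 3*m^2 + m - 2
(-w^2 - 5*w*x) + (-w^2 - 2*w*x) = -2*w^2 - 7*w*x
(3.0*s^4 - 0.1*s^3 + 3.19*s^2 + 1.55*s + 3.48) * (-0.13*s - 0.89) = -0.39*s^5 - 2.657*s^4 - 0.3257*s^3 - 3.0406*s^2 - 1.8319*s - 3.0972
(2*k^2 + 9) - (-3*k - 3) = 2*k^2 + 3*k + 12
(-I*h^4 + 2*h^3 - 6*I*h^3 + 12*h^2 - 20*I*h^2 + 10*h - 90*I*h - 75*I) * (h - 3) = -I*h^5 + 2*h^4 - 3*I*h^4 + 6*h^3 - 2*I*h^3 - 26*h^2 - 30*I*h^2 - 30*h + 195*I*h + 225*I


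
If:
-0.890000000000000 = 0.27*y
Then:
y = -3.30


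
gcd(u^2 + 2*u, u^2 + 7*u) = u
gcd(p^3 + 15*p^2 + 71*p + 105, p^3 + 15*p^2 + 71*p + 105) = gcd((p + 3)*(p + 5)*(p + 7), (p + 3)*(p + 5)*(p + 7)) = p^3 + 15*p^2 + 71*p + 105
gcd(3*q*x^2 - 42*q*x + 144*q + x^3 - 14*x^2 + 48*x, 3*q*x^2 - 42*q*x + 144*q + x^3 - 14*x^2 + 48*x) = 3*q*x^2 - 42*q*x + 144*q + x^3 - 14*x^2 + 48*x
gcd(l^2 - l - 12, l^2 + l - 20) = l - 4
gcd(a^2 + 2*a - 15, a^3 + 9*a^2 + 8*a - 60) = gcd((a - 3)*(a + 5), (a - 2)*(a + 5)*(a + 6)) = a + 5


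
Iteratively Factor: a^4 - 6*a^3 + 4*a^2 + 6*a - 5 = (a + 1)*(a^3 - 7*a^2 + 11*a - 5) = (a - 5)*(a + 1)*(a^2 - 2*a + 1) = (a - 5)*(a - 1)*(a + 1)*(a - 1)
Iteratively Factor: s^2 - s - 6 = (s - 3)*(s + 2)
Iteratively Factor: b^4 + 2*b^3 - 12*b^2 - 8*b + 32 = (b + 4)*(b^3 - 2*b^2 - 4*b + 8) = (b + 2)*(b + 4)*(b^2 - 4*b + 4) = (b - 2)*(b + 2)*(b + 4)*(b - 2)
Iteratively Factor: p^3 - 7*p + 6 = (p - 2)*(p^2 + 2*p - 3) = (p - 2)*(p - 1)*(p + 3)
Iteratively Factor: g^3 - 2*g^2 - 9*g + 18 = (g + 3)*(g^2 - 5*g + 6) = (g - 2)*(g + 3)*(g - 3)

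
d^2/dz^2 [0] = 0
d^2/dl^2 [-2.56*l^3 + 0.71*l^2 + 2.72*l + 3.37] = 1.42 - 15.36*l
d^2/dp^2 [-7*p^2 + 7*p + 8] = -14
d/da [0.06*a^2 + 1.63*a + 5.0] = 0.12*a + 1.63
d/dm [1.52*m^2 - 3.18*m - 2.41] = 3.04*m - 3.18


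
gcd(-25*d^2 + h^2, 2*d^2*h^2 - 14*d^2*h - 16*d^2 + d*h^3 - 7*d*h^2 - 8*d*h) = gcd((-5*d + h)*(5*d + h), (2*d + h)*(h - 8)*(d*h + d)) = 1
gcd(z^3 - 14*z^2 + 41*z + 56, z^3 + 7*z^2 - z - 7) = z + 1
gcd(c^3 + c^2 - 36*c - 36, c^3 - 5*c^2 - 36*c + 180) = c^2 - 36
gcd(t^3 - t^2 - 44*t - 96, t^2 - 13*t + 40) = t - 8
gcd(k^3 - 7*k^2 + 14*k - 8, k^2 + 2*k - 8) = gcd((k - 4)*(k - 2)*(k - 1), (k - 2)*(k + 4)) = k - 2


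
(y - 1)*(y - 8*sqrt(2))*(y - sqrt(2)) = y^3 - 9*sqrt(2)*y^2 - y^2 + 9*sqrt(2)*y + 16*y - 16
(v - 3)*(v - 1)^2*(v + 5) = v^4 - 18*v^2 + 32*v - 15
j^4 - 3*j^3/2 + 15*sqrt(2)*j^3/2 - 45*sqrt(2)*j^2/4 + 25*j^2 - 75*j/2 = j*(j - 3/2)*(j + 5*sqrt(2)/2)*(j + 5*sqrt(2))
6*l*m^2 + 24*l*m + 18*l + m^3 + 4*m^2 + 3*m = (6*l + m)*(m + 1)*(m + 3)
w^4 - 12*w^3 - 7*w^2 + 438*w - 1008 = (w - 8)*(w - 7)*(w - 3)*(w + 6)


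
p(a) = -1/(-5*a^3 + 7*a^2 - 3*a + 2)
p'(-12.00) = 0.00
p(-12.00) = 0.00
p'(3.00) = -0.02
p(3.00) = 0.01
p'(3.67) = -0.01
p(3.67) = 0.01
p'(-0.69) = -0.24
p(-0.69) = -0.11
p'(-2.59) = -0.01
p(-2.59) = -0.01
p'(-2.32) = -0.01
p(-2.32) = -0.01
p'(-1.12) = -0.08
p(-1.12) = -0.05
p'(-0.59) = -0.31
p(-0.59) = -0.14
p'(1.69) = -0.43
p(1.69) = 0.14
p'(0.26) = -0.15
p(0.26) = -0.62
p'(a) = -(15*a^2 - 14*a + 3)/(-5*a^3 + 7*a^2 - 3*a + 2)^2 = (-15*a^2 + 14*a - 3)/(5*a^3 - 7*a^2 + 3*a - 2)^2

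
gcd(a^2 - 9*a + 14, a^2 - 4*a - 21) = a - 7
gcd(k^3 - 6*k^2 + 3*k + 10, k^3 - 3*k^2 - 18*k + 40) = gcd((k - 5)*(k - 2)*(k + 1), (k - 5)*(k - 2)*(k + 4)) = k^2 - 7*k + 10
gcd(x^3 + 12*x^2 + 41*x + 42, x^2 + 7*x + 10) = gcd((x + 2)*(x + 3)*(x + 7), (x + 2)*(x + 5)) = x + 2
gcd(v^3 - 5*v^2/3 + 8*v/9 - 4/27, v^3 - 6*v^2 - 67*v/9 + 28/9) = v - 1/3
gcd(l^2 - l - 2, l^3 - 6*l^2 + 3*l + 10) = l^2 - l - 2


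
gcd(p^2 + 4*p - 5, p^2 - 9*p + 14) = 1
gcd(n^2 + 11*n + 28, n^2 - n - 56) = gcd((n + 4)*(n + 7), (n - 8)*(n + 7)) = n + 7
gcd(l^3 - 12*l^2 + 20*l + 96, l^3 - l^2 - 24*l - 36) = l^2 - 4*l - 12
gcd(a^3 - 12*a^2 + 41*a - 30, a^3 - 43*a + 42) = a^2 - 7*a + 6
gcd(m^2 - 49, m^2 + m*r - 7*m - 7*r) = m - 7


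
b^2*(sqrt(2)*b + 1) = sqrt(2)*b^3 + b^2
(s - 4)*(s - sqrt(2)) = s^2 - 4*s - sqrt(2)*s + 4*sqrt(2)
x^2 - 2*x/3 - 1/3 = (x - 1)*(x + 1/3)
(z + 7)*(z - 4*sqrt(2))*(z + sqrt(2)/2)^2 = z^4 - 3*sqrt(2)*z^3 + 7*z^3 - 21*sqrt(2)*z^2 - 15*z^2/2 - 105*z/2 - 2*sqrt(2)*z - 14*sqrt(2)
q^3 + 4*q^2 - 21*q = q*(q - 3)*(q + 7)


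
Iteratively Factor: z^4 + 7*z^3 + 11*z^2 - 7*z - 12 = (z + 3)*(z^3 + 4*z^2 - z - 4) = (z + 1)*(z + 3)*(z^2 + 3*z - 4) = (z + 1)*(z + 3)*(z + 4)*(z - 1)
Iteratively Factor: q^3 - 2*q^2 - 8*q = (q - 4)*(q^2 + 2*q) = (q - 4)*(q + 2)*(q)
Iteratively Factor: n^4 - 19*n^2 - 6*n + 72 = (n - 4)*(n^3 + 4*n^2 - 3*n - 18) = (n - 4)*(n + 3)*(n^2 + n - 6) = (n - 4)*(n - 2)*(n + 3)*(n + 3)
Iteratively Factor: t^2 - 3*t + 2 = (t - 1)*(t - 2)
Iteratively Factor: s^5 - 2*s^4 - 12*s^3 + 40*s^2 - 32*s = (s)*(s^4 - 2*s^3 - 12*s^2 + 40*s - 32) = s*(s - 2)*(s^3 - 12*s + 16) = s*(s - 2)^2*(s^2 + 2*s - 8) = s*(s - 2)^3*(s + 4)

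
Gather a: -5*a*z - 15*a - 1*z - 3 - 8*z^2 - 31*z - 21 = a*(-5*z - 15) - 8*z^2 - 32*z - 24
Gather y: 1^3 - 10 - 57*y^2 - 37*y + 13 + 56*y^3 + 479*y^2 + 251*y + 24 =56*y^3 + 422*y^2 + 214*y + 28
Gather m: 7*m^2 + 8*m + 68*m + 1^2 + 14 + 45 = 7*m^2 + 76*m + 60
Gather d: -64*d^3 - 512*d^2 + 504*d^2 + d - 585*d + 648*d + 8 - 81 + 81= -64*d^3 - 8*d^2 + 64*d + 8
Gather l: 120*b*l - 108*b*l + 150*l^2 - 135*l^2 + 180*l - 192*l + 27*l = 15*l^2 + l*(12*b + 15)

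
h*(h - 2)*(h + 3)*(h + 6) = h^4 + 7*h^3 - 36*h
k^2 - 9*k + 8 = (k - 8)*(k - 1)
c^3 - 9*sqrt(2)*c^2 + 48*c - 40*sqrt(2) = (c - 5*sqrt(2))*(c - 2*sqrt(2))^2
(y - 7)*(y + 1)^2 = y^3 - 5*y^2 - 13*y - 7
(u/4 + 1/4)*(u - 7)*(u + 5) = u^3/4 - u^2/4 - 37*u/4 - 35/4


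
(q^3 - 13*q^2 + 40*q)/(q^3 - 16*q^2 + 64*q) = (q - 5)/(q - 8)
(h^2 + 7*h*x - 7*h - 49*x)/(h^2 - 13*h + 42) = (h + 7*x)/(h - 6)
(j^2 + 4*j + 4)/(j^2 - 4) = (j + 2)/(j - 2)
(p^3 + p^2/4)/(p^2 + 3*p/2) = p*(4*p + 1)/(2*(2*p + 3))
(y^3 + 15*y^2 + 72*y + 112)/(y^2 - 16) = (y^2 + 11*y + 28)/(y - 4)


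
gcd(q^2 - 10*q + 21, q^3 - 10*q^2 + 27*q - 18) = q - 3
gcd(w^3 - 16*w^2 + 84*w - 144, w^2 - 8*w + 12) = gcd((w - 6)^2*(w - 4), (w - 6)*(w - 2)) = w - 6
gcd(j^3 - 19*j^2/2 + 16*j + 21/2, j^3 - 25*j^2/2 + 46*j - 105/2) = j^2 - 10*j + 21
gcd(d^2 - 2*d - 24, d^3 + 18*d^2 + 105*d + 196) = d + 4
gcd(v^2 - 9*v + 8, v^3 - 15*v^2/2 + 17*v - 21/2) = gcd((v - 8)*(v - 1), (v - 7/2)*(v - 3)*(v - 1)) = v - 1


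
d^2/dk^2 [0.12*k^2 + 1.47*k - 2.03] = 0.240000000000000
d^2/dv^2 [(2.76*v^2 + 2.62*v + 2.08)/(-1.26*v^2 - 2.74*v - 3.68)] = (-7.105427357601e-15*v^4 + 10.738224*v^3 + 56.97216*v^2 + 29.804544*v - 33.860608)/(2.000376*v^6 + 13.050072*v^5 + 45.905832*v^4 + 96.799816*v^3 + 134.074176*v^2 + 111.318528*v + 49.836032)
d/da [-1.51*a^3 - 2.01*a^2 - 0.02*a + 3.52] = -4.53*a^2 - 4.02*a - 0.02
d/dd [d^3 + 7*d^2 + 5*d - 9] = 3*d^2 + 14*d + 5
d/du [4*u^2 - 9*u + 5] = 8*u - 9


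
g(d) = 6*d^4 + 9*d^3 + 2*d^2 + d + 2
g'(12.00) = 45409.00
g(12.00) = 140270.00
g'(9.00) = 19720.00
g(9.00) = 46100.00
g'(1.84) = 249.28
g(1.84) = 135.45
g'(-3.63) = -805.72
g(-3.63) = 636.02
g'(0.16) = 2.43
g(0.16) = 2.25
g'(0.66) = 22.30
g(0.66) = 7.26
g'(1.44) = 134.41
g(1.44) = 60.26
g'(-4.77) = -2008.50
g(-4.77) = 2172.12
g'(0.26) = 4.29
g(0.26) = 2.58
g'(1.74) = 216.14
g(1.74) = 112.21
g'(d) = 24*d^3 + 27*d^2 + 4*d + 1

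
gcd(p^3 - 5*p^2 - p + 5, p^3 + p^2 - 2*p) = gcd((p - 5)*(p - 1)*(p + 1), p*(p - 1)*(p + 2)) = p - 1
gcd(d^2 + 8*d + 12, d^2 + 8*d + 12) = d^2 + 8*d + 12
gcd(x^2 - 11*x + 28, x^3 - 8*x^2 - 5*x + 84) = x^2 - 11*x + 28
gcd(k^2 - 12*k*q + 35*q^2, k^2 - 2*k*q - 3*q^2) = 1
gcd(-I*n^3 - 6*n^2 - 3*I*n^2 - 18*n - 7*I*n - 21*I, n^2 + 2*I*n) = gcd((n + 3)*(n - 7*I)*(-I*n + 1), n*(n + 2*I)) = 1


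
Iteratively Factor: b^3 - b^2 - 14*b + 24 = (b - 2)*(b^2 + b - 12) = (b - 3)*(b - 2)*(b + 4)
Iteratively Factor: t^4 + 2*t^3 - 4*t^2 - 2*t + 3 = (t - 1)*(t^3 + 3*t^2 - t - 3) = (t - 1)*(t + 3)*(t^2 - 1) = (t - 1)*(t + 1)*(t + 3)*(t - 1)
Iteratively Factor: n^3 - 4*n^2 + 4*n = (n)*(n^2 - 4*n + 4) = n*(n - 2)*(n - 2)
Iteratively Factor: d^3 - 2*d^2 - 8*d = (d + 2)*(d^2 - 4*d) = d*(d + 2)*(d - 4)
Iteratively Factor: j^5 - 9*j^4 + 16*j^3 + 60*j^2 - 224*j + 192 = (j + 3)*(j^4 - 12*j^3 + 52*j^2 - 96*j + 64) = (j - 4)*(j + 3)*(j^3 - 8*j^2 + 20*j - 16) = (j - 4)^2*(j + 3)*(j^2 - 4*j + 4) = (j - 4)^2*(j - 2)*(j + 3)*(j - 2)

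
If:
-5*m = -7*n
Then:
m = 7*n/5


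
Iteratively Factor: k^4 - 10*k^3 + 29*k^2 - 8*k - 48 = (k - 3)*(k^3 - 7*k^2 + 8*k + 16) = (k - 4)*(k - 3)*(k^2 - 3*k - 4) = (k - 4)*(k - 3)*(k + 1)*(k - 4)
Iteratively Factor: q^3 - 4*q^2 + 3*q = (q)*(q^2 - 4*q + 3) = q*(q - 1)*(q - 3)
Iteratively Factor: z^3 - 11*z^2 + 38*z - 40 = (z - 5)*(z^2 - 6*z + 8) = (z - 5)*(z - 2)*(z - 4)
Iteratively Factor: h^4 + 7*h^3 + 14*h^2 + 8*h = (h + 1)*(h^3 + 6*h^2 + 8*h) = h*(h + 1)*(h^2 + 6*h + 8) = h*(h + 1)*(h + 2)*(h + 4)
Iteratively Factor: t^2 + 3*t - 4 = (t - 1)*(t + 4)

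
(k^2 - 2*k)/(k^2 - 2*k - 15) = k*(2 - k)/(-k^2 + 2*k + 15)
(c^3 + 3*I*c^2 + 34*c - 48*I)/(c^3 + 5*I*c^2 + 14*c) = (c^2 + 5*I*c + 24)/(c*(c + 7*I))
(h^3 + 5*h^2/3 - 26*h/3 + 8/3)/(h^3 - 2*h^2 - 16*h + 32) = (h - 1/3)/(h - 4)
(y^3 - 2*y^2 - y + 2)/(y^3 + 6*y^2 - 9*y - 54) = (y^3 - 2*y^2 - y + 2)/(y^3 + 6*y^2 - 9*y - 54)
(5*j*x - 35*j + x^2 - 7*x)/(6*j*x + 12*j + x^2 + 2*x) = (5*j*x - 35*j + x^2 - 7*x)/(6*j*x + 12*j + x^2 + 2*x)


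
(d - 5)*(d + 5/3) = d^2 - 10*d/3 - 25/3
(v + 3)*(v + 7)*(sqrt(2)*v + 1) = sqrt(2)*v^3 + v^2 + 10*sqrt(2)*v^2 + 10*v + 21*sqrt(2)*v + 21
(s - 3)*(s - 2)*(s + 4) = s^3 - s^2 - 14*s + 24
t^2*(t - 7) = t^3 - 7*t^2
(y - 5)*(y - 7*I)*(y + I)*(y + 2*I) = y^4 - 5*y^3 - 4*I*y^3 + 19*y^2 + 20*I*y^2 - 95*y + 14*I*y - 70*I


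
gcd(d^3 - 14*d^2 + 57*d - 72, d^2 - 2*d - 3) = d - 3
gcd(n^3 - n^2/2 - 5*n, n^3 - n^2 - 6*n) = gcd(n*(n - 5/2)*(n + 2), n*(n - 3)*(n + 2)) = n^2 + 2*n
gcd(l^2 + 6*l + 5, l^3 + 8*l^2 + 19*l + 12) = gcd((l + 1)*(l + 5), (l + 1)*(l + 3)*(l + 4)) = l + 1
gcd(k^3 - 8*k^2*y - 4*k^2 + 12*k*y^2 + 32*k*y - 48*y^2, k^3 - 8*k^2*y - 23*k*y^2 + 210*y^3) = -k + 6*y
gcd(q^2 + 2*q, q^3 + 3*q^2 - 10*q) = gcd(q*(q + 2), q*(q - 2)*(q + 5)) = q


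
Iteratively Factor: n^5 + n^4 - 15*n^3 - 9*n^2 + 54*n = (n - 2)*(n^4 + 3*n^3 - 9*n^2 - 27*n) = (n - 3)*(n - 2)*(n^3 + 6*n^2 + 9*n) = n*(n - 3)*(n - 2)*(n^2 + 6*n + 9) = n*(n - 3)*(n - 2)*(n + 3)*(n + 3)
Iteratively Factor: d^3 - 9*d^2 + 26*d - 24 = (d - 2)*(d^2 - 7*d + 12) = (d - 4)*(d - 2)*(d - 3)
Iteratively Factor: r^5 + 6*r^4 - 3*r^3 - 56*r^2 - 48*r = (r + 4)*(r^4 + 2*r^3 - 11*r^2 - 12*r) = (r - 3)*(r + 4)*(r^3 + 5*r^2 + 4*r) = (r - 3)*(r + 4)^2*(r^2 + r) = (r - 3)*(r + 1)*(r + 4)^2*(r)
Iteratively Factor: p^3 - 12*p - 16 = (p + 2)*(p^2 - 2*p - 8) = (p - 4)*(p + 2)*(p + 2)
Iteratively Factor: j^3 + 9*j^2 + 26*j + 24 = (j + 4)*(j^2 + 5*j + 6) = (j + 2)*(j + 4)*(j + 3)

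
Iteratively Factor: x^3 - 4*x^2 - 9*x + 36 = (x - 3)*(x^2 - x - 12) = (x - 4)*(x - 3)*(x + 3)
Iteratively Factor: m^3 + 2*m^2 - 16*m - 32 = (m - 4)*(m^2 + 6*m + 8) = (m - 4)*(m + 2)*(m + 4)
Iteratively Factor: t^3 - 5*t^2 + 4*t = (t - 1)*(t^2 - 4*t) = (t - 4)*(t - 1)*(t)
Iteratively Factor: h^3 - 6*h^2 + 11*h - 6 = (h - 3)*(h^2 - 3*h + 2) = (h - 3)*(h - 1)*(h - 2)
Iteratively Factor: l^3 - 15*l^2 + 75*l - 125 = (l - 5)*(l^2 - 10*l + 25) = (l - 5)^2*(l - 5)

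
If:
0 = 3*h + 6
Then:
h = -2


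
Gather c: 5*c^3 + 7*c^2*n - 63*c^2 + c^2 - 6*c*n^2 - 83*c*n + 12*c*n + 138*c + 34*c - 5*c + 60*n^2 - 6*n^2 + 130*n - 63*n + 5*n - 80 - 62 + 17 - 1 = 5*c^3 + c^2*(7*n - 62) + c*(-6*n^2 - 71*n + 167) + 54*n^2 + 72*n - 126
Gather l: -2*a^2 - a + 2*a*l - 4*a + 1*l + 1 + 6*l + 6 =-2*a^2 - 5*a + l*(2*a + 7) + 7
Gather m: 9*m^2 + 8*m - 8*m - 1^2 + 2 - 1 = 9*m^2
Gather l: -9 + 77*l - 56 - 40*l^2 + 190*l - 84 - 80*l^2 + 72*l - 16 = -120*l^2 + 339*l - 165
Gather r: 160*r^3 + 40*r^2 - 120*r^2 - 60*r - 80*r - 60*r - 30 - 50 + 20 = 160*r^3 - 80*r^2 - 200*r - 60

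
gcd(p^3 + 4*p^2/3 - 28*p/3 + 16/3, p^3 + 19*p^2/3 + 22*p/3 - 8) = p^2 + 10*p/3 - 8/3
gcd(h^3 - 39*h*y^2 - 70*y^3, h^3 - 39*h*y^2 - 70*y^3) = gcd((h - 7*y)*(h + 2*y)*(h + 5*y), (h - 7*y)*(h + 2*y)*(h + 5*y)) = -h^3 + 39*h*y^2 + 70*y^3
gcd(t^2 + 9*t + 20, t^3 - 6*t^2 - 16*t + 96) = t + 4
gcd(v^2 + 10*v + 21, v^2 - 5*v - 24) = v + 3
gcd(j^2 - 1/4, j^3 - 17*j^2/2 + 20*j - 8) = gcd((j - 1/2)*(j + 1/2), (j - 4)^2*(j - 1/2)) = j - 1/2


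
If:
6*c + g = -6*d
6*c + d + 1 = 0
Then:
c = g/30 - 1/5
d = 1/5 - g/5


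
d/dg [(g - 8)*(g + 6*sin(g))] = g + (g - 8)*(6*cos(g) + 1) + 6*sin(g)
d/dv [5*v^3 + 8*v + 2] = 15*v^2 + 8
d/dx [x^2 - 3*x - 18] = 2*x - 3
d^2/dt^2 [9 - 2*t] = 0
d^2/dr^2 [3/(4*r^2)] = 9/(2*r^4)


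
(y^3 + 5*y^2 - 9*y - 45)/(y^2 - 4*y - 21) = (y^2 + 2*y - 15)/(y - 7)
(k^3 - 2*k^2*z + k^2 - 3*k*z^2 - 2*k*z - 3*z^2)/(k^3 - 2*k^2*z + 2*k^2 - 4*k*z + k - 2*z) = (-k^2 + 2*k*z + 3*z^2)/(-k^2 + 2*k*z - k + 2*z)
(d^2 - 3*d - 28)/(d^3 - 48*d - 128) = (d - 7)/(d^2 - 4*d - 32)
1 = 1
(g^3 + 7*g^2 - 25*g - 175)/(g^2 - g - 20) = (g^2 + 12*g + 35)/(g + 4)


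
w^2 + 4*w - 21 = (w - 3)*(w + 7)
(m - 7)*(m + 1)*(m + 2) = m^3 - 4*m^2 - 19*m - 14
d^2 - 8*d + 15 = (d - 5)*(d - 3)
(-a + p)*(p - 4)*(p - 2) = -a*p^2 + 6*a*p - 8*a + p^3 - 6*p^2 + 8*p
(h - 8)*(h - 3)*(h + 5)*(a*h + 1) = a*h^4 - 6*a*h^3 - 31*a*h^2 + 120*a*h + h^3 - 6*h^2 - 31*h + 120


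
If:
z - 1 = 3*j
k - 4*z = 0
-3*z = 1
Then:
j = -4/9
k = -4/3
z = -1/3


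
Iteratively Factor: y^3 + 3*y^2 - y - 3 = (y - 1)*(y^2 + 4*y + 3) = (y - 1)*(y + 3)*(y + 1)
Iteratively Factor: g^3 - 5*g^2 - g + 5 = (g - 5)*(g^2 - 1) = (g - 5)*(g - 1)*(g + 1)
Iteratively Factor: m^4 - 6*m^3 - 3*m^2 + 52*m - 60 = (m + 3)*(m^3 - 9*m^2 + 24*m - 20) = (m - 5)*(m + 3)*(m^2 - 4*m + 4) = (m - 5)*(m - 2)*(m + 3)*(m - 2)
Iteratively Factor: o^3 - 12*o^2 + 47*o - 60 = (o - 3)*(o^2 - 9*o + 20) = (o - 5)*(o - 3)*(o - 4)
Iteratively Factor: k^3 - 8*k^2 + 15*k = (k - 3)*(k^2 - 5*k) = (k - 5)*(k - 3)*(k)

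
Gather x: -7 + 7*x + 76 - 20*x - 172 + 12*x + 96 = -x - 7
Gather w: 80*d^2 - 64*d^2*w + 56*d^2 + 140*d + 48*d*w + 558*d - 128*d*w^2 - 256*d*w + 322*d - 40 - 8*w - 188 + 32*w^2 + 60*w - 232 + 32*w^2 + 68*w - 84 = 136*d^2 + 1020*d + w^2*(64 - 128*d) + w*(-64*d^2 - 208*d + 120) - 544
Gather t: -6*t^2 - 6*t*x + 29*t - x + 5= -6*t^2 + t*(29 - 6*x) - x + 5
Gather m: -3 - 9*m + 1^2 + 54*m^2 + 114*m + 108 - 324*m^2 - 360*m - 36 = -270*m^2 - 255*m + 70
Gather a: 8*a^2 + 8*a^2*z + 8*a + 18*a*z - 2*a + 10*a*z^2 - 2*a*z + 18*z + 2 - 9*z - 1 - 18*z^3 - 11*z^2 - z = a^2*(8*z + 8) + a*(10*z^2 + 16*z + 6) - 18*z^3 - 11*z^2 + 8*z + 1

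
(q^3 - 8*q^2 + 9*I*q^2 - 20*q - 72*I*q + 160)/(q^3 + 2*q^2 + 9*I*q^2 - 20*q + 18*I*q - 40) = (q - 8)/(q + 2)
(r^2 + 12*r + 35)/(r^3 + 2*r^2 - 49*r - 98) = (r + 5)/(r^2 - 5*r - 14)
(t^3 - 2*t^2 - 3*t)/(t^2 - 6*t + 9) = t*(t + 1)/(t - 3)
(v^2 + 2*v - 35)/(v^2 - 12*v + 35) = (v + 7)/(v - 7)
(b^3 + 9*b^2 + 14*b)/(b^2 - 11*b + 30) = b*(b^2 + 9*b + 14)/(b^2 - 11*b + 30)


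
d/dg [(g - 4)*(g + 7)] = 2*g + 3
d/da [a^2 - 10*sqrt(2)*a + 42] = 2*a - 10*sqrt(2)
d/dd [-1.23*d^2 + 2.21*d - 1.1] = 2.21 - 2.46*d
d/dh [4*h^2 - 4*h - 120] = 8*h - 4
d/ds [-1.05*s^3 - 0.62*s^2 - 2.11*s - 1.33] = -3.15*s^2 - 1.24*s - 2.11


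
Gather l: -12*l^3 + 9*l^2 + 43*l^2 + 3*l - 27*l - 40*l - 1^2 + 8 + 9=-12*l^3 + 52*l^2 - 64*l + 16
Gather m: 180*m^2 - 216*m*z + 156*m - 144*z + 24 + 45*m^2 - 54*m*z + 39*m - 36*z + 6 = 225*m^2 + m*(195 - 270*z) - 180*z + 30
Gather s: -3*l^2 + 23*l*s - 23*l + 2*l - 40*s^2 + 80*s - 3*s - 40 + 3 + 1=-3*l^2 - 21*l - 40*s^2 + s*(23*l + 77) - 36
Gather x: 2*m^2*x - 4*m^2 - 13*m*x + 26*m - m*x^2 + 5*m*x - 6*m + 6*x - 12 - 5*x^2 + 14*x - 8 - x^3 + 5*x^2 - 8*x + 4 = -4*m^2 - m*x^2 + 20*m - x^3 + x*(2*m^2 - 8*m + 12) - 16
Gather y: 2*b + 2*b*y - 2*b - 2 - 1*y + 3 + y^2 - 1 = y^2 + y*(2*b - 1)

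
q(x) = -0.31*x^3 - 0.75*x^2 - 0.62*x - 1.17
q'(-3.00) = -4.49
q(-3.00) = 2.31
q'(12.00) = -152.54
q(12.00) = -652.29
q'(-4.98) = -16.21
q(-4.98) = 21.60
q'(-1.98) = -1.30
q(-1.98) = -0.48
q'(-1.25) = -0.20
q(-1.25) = -0.96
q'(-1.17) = -0.14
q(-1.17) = -0.97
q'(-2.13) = -1.64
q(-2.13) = -0.26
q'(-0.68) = -0.03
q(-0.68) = -1.00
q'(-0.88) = -0.02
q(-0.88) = -0.99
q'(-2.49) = -2.65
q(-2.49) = 0.51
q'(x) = -0.93*x^2 - 1.5*x - 0.62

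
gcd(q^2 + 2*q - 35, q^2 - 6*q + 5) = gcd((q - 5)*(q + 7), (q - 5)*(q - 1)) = q - 5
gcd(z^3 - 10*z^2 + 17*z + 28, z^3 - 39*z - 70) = z - 7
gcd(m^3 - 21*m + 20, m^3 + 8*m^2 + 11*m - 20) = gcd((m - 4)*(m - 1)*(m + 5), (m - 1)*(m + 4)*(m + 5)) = m^2 + 4*m - 5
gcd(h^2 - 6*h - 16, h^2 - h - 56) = h - 8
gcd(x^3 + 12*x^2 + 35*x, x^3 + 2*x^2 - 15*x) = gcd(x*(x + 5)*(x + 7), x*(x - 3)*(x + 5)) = x^2 + 5*x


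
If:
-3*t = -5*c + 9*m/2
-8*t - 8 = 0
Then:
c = 9*m/10 - 3/5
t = -1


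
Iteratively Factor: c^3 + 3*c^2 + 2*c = (c + 1)*(c^2 + 2*c) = c*(c + 1)*(c + 2)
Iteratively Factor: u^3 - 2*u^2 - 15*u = (u - 5)*(u^2 + 3*u) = (u - 5)*(u + 3)*(u)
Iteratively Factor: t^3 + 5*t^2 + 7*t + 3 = (t + 3)*(t^2 + 2*t + 1) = (t + 1)*(t + 3)*(t + 1)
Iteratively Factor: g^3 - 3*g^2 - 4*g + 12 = (g - 2)*(g^2 - g - 6) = (g - 2)*(g + 2)*(g - 3)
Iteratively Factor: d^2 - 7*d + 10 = (d - 5)*(d - 2)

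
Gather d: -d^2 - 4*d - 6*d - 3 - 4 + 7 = -d^2 - 10*d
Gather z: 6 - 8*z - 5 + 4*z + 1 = 2 - 4*z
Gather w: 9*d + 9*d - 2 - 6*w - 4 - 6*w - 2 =18*d - 12*w - 8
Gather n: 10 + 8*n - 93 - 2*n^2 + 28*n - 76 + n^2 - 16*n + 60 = -n^2 + 20*n - 99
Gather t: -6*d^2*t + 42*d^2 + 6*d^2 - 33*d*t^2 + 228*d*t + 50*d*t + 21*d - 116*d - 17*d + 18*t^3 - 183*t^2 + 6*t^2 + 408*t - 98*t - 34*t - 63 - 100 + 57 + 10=48*d^2 - 112*d + 18*t^3 + t^2*(-33*d - 177) + t*(-6*d^2 + 278*d + 276) - 96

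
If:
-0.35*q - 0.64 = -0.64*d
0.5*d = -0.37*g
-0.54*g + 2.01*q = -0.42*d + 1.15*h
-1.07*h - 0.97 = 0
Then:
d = 0.55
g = -0.74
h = -0.91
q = -0.83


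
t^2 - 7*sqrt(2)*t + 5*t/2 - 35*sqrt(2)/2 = (t + 5/2)*(t - 7*sqrt(2))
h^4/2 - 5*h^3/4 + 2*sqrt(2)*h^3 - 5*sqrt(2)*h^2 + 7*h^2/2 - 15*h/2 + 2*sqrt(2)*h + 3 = (h/2 + sqrt(2)/2)*(h - 2)*(h - 1/2)*(h + 3*sqrt(2))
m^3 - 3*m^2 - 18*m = m*(m - 6)*(m + 3)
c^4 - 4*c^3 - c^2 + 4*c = c*(c - 4)*(c - 1)*(c + 1)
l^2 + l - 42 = (l - 6)*(l + 7)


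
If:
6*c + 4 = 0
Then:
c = -2/3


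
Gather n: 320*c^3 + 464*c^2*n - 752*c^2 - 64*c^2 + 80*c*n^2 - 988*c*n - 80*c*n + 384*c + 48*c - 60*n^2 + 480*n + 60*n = 320*c^3 - 816*c^2 + 432*c + n^2*(80*c - 60) + n*(464*c^2 - 1068*c + 540)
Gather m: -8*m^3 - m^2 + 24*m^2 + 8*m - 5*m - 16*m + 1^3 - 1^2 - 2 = -8*m^3 + 23*m^2 - 13*m - 2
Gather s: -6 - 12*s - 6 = -12*s - 12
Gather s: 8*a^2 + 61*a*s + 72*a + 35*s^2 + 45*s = 8*a^2 + 72*a + 35*s^2 + s*(61*a + 45)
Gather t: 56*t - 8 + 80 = 56*t + 72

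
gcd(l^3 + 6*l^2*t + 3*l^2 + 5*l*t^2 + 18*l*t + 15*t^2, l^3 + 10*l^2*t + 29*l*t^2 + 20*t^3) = l^2 + 6*l*t + 5*t^2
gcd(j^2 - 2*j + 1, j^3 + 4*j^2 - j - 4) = j - 1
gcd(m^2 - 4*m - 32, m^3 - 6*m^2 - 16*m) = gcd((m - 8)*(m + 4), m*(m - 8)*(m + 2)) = m - 8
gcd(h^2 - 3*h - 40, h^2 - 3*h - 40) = h^2 - 3*h - 40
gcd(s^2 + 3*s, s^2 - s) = s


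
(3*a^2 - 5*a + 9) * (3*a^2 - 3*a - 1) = 9*a^4 - 24*a^3 + 39*a^2 - 22*a - 9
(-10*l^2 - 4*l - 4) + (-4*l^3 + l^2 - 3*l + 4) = -4*l^3 - 9*l^2 - 7*l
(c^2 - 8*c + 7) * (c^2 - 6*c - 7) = c^4 - 14*c^3 + 48*c^2 + 14*c - 49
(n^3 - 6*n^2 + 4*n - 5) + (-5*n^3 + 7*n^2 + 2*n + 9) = -4*n^3 + n^2 + 6*n + 4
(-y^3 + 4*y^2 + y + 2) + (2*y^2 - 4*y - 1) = -y^3 + 6*y^2 - 3*y + 1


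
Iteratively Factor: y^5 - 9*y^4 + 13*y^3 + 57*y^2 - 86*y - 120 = (y - 4)*(y^4 - 5*y^3 - 7*y^2 + 29*y + 30) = (y - 4)*(y + 1)*(y^3 - 6*y^2 - y + 30) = (y - 5)*(y - 4)*(y + 1)*(y^2 - y - 6) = (y - 5)*(y - 4)*(y + 1)*(y + 2)*(y - 3)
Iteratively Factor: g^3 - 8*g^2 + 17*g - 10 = (g - 2)*(g^2 - 6*g + 5) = (g - 2)*(g - 1)*(g - 5)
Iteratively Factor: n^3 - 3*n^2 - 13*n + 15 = (n - 1)*(n^2 - 2*n - 15) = (n - 5)*(n - 1)*(n + 3)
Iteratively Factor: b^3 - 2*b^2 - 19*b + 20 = (b - 5)*(b^2 + 3*b - 4) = (b - 5)*(b - 1)*(b + 4)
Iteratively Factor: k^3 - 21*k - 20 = (k - 5)*(k^2 + 5*k + 4) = (k - 5)*(k + 4)*(k + 1)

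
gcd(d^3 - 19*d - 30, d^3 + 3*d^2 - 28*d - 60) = d^2 - 3*d - 10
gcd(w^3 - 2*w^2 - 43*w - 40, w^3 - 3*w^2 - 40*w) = w^2 - 3*w - 40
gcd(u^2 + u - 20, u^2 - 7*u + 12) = u - 4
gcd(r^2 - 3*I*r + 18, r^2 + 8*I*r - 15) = r + 3*I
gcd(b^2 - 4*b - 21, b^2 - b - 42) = b - 7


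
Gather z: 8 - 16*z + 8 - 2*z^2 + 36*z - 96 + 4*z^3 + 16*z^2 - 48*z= 4*z^3 + 14*z^2 - 28*z - 80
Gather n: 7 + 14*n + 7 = 14*n + 14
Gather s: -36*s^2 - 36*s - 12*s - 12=-36*s^2 - 48*s - 12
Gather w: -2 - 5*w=-5*w - 2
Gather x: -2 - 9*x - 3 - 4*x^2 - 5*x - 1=-4*x^2 - 14*x - 6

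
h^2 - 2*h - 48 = (h - 8)*(h + 6)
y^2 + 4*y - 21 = (y - 3)*(y + 7)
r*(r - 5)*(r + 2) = r^3 - 3*r^2 - 10*r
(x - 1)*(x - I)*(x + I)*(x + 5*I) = x^4 - x^3 + 5*I*x^3 + x^2 - 5*I*x^2 - x + 5*I*x - 5*I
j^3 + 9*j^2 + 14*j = j*(j + 2)*(j + 7)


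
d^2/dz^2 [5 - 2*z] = 0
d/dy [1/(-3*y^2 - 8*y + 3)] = 2*(3*y + 4)/(3*y^2 + 8*y - 3)^2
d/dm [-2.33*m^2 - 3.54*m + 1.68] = -4.66*m - 3.54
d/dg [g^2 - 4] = 2*g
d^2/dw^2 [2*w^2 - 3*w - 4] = 4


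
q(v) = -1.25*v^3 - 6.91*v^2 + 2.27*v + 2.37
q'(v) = -3.75*v^2 - 13.82*v + 2.27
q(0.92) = -2.36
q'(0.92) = -13.62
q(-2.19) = -22.61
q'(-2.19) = 14.55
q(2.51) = -55.23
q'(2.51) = -56.04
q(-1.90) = -18.31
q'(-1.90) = 14.99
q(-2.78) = -30.49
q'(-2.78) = 11.71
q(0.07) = 2.49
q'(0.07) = 1.28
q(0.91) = -2.23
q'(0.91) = -13.41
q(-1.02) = -5.81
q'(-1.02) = 12.46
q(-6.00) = 9.99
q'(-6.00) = -49.81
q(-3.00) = -32.88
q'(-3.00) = 9.98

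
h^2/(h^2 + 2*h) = h/(h + 2)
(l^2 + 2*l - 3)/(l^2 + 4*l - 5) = (l + 3)/(l + 5)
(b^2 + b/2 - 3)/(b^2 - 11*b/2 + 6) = (b + 2)/(b - 4)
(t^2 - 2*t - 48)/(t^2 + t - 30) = (t - 8)/(t - 5)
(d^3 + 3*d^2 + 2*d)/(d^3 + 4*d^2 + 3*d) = (d + 2)/(d + 3)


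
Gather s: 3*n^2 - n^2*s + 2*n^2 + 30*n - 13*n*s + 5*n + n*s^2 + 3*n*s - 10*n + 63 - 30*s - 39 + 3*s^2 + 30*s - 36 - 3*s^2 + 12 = 5*n^2 + n*s^2 + 25*n + s*(-n^2 - 10*n)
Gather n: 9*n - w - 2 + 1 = 9*n - w - 1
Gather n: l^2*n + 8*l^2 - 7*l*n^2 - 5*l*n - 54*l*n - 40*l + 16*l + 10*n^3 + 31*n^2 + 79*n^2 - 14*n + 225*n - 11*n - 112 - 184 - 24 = 8*l^2 - 24*l + 10*n^3 + n^2*(110 - 7*l) + n*(l^2 - 59*l + 200) - 320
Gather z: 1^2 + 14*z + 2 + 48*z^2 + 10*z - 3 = 48*z^2 + 24*z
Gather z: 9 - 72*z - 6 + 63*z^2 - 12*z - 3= 63*z^2 - 84*z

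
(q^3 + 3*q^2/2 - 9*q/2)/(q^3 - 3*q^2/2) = (q + 3)/q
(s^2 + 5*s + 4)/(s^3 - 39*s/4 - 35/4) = 4*(s + 4)/(4*s^2 - 4*s - 35)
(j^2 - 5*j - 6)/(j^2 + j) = (j - 6)/j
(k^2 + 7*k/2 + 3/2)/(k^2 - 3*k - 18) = (k + 1/2)/(k - 6)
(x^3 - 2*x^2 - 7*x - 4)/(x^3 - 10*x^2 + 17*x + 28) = (x + 1)/(x - 7)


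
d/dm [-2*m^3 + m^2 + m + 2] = -6*m^2 + 2*m + 1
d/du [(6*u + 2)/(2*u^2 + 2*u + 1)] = 2*(-6*u^2 - 4*u + 1)/(4*u^4 + 8*u^3 + 8*u^2 + 4*u + 1)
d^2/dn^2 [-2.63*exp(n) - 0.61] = -2.63*exp(n)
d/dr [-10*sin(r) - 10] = -10*cos(r)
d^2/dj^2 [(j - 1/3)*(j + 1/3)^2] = 6*j + 2/3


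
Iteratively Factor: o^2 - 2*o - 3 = (o + 1)*(o - 3)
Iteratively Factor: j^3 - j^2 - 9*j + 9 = (j - 1)*(j^2 - 9) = (j - 3)*(j - 1)*(j + 3)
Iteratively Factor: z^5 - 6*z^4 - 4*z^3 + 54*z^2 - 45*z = (z)*(z^4 - 6*z^3 - 4*z^2 + 54*z - 45) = z*(z - 1)*(z^3 - 5*z^2 - 9*z + 45) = z*(z - 5)*(z - 1)*(z^2 - 9) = z*(z - 5)*(z - 1)*(z + 3)*(z - 3)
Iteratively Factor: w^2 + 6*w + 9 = (w + 3)*(w + 3)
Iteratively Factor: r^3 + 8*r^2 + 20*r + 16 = (r + 2)*(r^2 + 6*r + 8) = (r + 2)*(r + 4)*(r + 2)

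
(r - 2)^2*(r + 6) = r^3 + 2*r^2 - 20*r + 24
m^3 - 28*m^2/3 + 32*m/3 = m*(m - 8)*(m - 4/3)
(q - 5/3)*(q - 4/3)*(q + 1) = q^3 - 2*q^2 - 7*q/9 + 20/9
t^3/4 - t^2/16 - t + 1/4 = (t/4 + 1/2)*(t - 2)*(t - 1/4)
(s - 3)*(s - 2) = s^2 - 5*s + 6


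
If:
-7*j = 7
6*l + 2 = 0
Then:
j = -1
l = -1/3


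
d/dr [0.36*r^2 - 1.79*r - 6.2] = 0.72*r - 1.79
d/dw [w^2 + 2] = 2*w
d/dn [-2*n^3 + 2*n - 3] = 2 - 6*n^2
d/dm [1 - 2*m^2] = -4*m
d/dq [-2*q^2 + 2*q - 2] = 2 - 4*q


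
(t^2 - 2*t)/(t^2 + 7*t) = (t - 2)/(t + 7)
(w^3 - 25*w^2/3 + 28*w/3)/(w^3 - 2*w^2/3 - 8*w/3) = (-3*w^2 + 25*w - 28)/(-3*w^2 + 2*w + 8)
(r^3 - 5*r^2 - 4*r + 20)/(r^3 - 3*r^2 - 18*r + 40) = (r + 2)/(r + 4)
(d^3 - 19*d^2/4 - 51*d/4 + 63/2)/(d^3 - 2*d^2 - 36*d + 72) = (4*d^2 + 5*d - 21)/(4*(d^2 + 4*d - 12))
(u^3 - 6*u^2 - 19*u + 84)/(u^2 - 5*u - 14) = (u^2 + u - 12)/(u + 2)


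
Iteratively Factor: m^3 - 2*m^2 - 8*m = (m)*(m^2 - 2*m - 8) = m*(m + 2)*(m - 4)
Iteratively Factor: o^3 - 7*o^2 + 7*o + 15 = (o + 1)*(o^2 - 8*o + 15) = (o - 3)*(o + 1)*(o - 5)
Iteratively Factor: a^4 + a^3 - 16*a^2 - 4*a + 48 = (a + 2)*(a^3 - a^2 - 14*a + 24) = (a - 3)*(a + 2)*(a^2 + 2*a - 8) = (a - 3)*(a - 2)*(a + 2)*(a + 4)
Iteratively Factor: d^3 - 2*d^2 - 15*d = (d + 3)*(d^2 - 5*d) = d*(d + 3)*(d - 5)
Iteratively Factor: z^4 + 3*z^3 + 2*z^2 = (z)*(z^3 + 3*z^2 + 2*z) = z^2*(z^2 + 3*z + 2) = z^2*(z + 2)*(z + 1)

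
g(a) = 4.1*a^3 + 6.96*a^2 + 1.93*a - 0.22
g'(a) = 12.3*a^2 + 13.92*a + 1.93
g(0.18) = 0.38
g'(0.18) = 4.83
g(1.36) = 25.59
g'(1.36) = 43.61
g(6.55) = 1463.17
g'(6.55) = 620.81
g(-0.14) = -0.37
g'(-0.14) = 0.22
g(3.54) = 275.72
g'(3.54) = 205.35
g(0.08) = -0.02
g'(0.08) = 3.12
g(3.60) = 288.22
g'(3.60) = 211.45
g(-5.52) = -488.41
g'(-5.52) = 299.88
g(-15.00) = -12300.67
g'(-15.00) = 2560.63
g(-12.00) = -6105.94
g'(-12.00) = 1606.09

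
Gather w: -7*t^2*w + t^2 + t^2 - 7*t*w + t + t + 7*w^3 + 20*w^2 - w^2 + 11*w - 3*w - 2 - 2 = 2*t^2 + 2*t + 7*w^3 + 19*w^2 + w*(-7*t^2 - 7*t + 8) - 4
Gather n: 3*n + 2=3*n + 2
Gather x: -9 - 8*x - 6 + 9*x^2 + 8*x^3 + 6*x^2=8*x^3 + 15*x^2 - 8*x - 15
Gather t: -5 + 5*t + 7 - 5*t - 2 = 0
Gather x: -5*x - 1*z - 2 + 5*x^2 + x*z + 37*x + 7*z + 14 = 5*x^2 + x*(z + 32) + 6*z + 12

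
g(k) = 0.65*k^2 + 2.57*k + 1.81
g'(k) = 1.3*k + 2.57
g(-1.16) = -0.30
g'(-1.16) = 1.06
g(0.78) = 4.21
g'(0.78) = 3.58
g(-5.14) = 5.77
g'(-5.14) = -4.11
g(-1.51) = -0.59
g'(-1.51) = 0.61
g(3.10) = 16.02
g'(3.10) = 6.60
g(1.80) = 8.54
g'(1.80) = 4.91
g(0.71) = 3.96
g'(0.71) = 3.49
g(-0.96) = -0.06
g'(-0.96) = 1.32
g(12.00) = 126.25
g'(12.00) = 18.17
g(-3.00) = -0.05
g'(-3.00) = -1.33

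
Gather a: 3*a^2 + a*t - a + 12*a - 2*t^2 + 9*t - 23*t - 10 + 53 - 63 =3*a^2 + a*(t + 11) - 2*t^2 - 14*t - 20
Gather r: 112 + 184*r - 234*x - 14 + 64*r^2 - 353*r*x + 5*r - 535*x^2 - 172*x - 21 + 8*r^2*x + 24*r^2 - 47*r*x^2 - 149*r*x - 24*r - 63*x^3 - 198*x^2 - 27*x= r^2*(8*x + 88) + r*(-47*x^2 - 502*x + 165) - 63*x^3 - 733*x^2 - 433*x + 77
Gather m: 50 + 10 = 60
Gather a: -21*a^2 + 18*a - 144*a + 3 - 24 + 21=-21*a^2 - 126*a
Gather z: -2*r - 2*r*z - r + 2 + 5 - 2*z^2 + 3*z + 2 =-3*r - 2*z^2 + z*(3 - 2*r) + 9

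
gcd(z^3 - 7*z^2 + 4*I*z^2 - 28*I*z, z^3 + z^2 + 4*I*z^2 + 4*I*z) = z^2 + 4*I*z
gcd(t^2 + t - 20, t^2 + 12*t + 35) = t + 5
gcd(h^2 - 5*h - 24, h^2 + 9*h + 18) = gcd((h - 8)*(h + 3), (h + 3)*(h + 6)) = h + 3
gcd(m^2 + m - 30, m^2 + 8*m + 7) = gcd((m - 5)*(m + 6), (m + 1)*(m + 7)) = 1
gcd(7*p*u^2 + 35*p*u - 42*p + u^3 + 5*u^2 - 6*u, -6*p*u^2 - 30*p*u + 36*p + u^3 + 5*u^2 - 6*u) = u^2 + 5*u - 6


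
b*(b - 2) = b^2 - 2*b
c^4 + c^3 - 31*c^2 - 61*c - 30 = (c - 6)*(c + 1)^2*(c + 5)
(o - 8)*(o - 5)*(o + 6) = o^3 - 7*o^2 - 38*o + 240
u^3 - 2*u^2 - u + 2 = (u - 2)*(u - 1)*(u + 1)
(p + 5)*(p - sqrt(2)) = p^2 - sqrt(2)*p + 5*p - 5*sqrt(2)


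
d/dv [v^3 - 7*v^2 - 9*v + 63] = 3*v^2 - 14*v - 9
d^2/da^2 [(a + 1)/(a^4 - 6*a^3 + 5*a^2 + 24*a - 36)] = 2*(6*a^5 - 2*a^4 - 33*a^3 - 81*a^2 + 148*a + 180)/(a^10 - 12*a^9 + 42*a^8 + 36*a^7 - 519*a^6 + 720*a^5 + 1556*a^4 - 4416*a^3 + 432*a^2 + 6912*a - 5184)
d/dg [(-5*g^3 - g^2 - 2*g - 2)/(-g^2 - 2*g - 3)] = (5*g^4 + 20*g^3 + 45*g^2 + 2*g + 2)/(g^4 + 4*g^3 + 10*g^2 + 12*g + 9)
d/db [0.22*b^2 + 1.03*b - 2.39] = 0.44*b + 1.03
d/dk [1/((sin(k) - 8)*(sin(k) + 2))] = 2*(3 - sin(k))*cos(k)/((sin(k) - 8)^2*(sin(k) + 2)^2)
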